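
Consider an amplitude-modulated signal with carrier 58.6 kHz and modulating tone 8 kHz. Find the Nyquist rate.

133.2 kHz

AM sidebands sit at fc ± fm = 50.6 kHz and 66.6 kHz.
Highest-frequency component: 66.6 kHz.
Nyquist rate = 2 × 66.6 kHz = 133.2 kHz.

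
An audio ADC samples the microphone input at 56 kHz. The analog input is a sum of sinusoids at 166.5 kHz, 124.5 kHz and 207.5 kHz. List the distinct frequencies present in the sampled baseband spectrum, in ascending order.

fs/2 = 28 kHz.
166.5 kHz mod fs = 54.5 kHz.
54.5 kHz > fs/2 = 28 kHz, folds to fs − 54.5 kHz = 1.5 kHz.
124.5 kHz mod fs = 12.5 kHz.
12.5 kHz ≤ fs/2 = 28 kHz, appears at 12.5 kHz.
207.5 kHz mod fs = 39.5 kHz.
39.5 kHz > fs/2 = 28 kHz, folds to fs − 39.5 kHz = 16.5 kHz.
Distinct values: {1.5 kHz, 12.5 kHz, 16.5 kHz}.

1.5 kHz, 12.5 kHz, 16.5 kHz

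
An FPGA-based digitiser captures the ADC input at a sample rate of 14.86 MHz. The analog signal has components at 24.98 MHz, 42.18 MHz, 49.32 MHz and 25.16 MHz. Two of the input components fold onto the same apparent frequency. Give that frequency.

fs/2 = 7.43 MHz.
24.98 MHz mod fs = 10.12 MHz.
10.12 MHz > fs/2 = 7.43 MHz, folds to fs − 10.12 MHz = 4.74 MHz.
42.18 MHz mod fs = 12.46 MHz.
12.46 MHz > fs/2 = 7.43 MHz, folds to fs − 12.46 MHz = 2.4 MHz.
49.32 MHz mod fs = 4.74 MHz.
4.74 MHz ≤ fs/2 = 7.43 MHz, appears at 4.74 MHz.
25.16 MHz mod fs = 10.3 MHz.
10.3 MHz > fs/2 = 7.43 MHz, folds to fs − 10.3 MHz = 4.56 MHz.
24.98 MHz and 49.32 MHz both map to 4.74 MHz.

4.74 MHz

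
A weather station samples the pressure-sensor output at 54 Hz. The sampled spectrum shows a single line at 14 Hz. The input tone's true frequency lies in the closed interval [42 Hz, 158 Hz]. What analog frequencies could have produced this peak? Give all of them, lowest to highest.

68 Hz, 94 Hz, 122 Hz, 148 Hz

Frequencies that alias to 14 Hz are k·fs ± 14 Hz for integer k ≥ 0.
k=0: 14 Hz.
k=1: 40 Hz, 68 Hz.
k=2: 94 Hz, 122 Hz.
k=3: 148 Hz, 176 Hz.
k=4: 202 Hz, 230 Hz.
Within [42 Hz, 158 Hz]: 68 Hz, 94 Hz, 122 Hz, 148 Hz.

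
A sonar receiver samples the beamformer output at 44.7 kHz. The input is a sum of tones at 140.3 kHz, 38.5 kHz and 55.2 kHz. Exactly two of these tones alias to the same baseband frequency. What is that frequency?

6.2 kHz

fs/2 = 22.35 kHz.
140.3 kHz mod fs = 6.2 kHz.
6.2 kHz ≤ fs/2 = 22.35 kHz, appears at 6.2 kHz.
38.5 kHz > fs/2 = 22.35 kHz, folds to fs − 38.5 kHz = 6.2 kHz.
55.2 kHz mod fs = 10.5 kHz.
10.5 kHz ≤ fs/2 = 22.35 kHz, appears at 10.5 kHz.
38.5 kHz and 140.3 kHz both map to 6.2 kHz.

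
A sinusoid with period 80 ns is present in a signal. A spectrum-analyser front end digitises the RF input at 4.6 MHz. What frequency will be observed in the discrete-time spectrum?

T = 80 ns → f = 1/T = 12.5 MHz.
12.5 MHz mod fs = 3.3 MHz.
3.3 MHz > fs/2 = 2.3 MHz, folds to fs − 3.3 MHz = 1.3 MHz.

1.3 MHz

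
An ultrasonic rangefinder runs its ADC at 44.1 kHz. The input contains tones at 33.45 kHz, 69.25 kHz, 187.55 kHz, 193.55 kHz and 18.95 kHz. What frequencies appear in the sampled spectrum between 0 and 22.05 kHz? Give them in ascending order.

fs/2 = 22.05 kHz.
33.45 kHz > fs/2 = 22.05 kHz, folds to fs − 33.45 kHz = 10.65 kHz.
69.25 kHz mod fs = 25.15 kHz.
25.15 kHz > fs/2 = 22.05 kHz, folds to fs − 25.15 kHz = 18.95 kHz.
187.55 kHz mod fs = 11.15 kHz.
11.15 kHz ≤ fs/2 = 22.05 kHz, appears at 11.15 kHz.
193.55 kHz mod fs = 17.15 kHz.
17.15 kHz ≤ fs/2 = 22.05 kHz, appears at 17.15 kHz.
18.95 kHz ≤ fs/2 = 22.05 kHz, passes unchanged.
Distinct values: {10.65 kHz, 11.15 kHz, 17.15 kHz, 18.95 kHz}.

10.65 kHz, 11.15 kHz, 17.15 kHz, 18.95 kHz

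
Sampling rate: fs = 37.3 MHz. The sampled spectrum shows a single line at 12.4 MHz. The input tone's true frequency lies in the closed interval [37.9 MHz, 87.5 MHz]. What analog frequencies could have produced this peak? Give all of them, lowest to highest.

49.7 MHz, 62.2 MHz, 87 MHz

Frequencies that alias to 12.4 MHz are k·fs ± 12.4 MHz for integer k ≥ 0.
k=0: 12.4 MHz.
k=1: 24.9 MHz, 49.7 MHz.
k=2: 62.2 MHz, 87 MHz.
k=3: 99.5 MHz, 124.3 MHz.
Within [37.9 MHz, 87.5 MHz]: 49.7 MHz, 62.2 MHz, 87 MHz.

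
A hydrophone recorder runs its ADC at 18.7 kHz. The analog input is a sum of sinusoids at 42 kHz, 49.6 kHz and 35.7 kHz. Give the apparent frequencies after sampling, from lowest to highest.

fs/2 = 9.35 kHz.
42 kHz mod fs = 4.6 kHz.
4.6 kHz ≤ fs/2 = 9.35 kHz, appears at 4.6 kHz.
49.6 kHz mod fs = 12.2 kHz.
12.2 kHz > fs/2 = 9.35 kHz, folds to fs − 12.2 kHz = 6.5 kHz.
35.7 kHz mod fs = 17 kHz.
17 kHz > fs/2 = 9.35 kHz, folds to fs − 17 kHz = 1.7 kHz.
Distinct values: {1.7 kHz, 4.6 kHz, 6.5 kHz}.

1.7 kHz, 4.6 kHz, 6.5 kHz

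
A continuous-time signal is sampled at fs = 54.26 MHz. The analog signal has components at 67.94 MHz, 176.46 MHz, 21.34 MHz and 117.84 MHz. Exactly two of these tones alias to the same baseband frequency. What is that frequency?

13.68 MHz

fs/2 = 27.13 MHz.
67.94 MHz mod fs = 13.68 MHz.
13.68 MHz ≤ fs/2 = 27.13 MHz, appears at 13.68 MHz.
176.46 MHz mod fs = 13.68 MHz.
13.68 MHz ≤ fs/2 = 27.13 MHz, appears at 13.68 MHz.
21.34 MHz ≤ fs/2 = 27.13 MHz, passes unchanged.
117.84 MHz mod fs = 9.32 MHz.
9.32 MHz ≤ fs/2 = 27.13 MHz, appears at 9.32 MHz.
67.94 MHz and 176.46 MHz both map to 13.68 MHz.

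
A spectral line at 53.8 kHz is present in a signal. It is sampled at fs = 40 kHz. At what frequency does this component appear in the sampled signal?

13.8 kHz

53.8 kHz mod fs = 13.8 kHz.
13.8 kHz ≤ fs/2 = 20 kHz, appears at 13.8 kHz.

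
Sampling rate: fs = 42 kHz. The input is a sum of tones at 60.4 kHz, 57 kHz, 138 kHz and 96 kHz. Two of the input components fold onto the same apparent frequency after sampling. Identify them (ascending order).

fs/2 = 21 kHz.
60.4 kHz mod fs = 18.4 kHz.
18.4 kHz ≤ fs/2 = 21 kHz, appears at 18.4 kHz.
57 kHz mod fs = 15 kHz.
15 kHz ≤ fs/2 = 21 kHz, appears at 15 kHz.
138 kHz mod fs = 12 kHz.
12 kHz ≤ fs/2 = 21 kHz, appears at 12 kHz.
96 kHz mod fs = 12 kHz.
12 kHz ≤ fs/2 = 21 kHz, appears at 12 kHz.
96 kHz and 138 kHz both map to 12 kHz.

96 kHz, 138 kHz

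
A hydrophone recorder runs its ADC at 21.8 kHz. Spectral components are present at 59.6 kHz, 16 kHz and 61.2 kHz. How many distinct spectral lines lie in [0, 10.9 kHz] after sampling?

fs/2 = 10.9 kHz.
59.6 kHz mod fs = 16 kHz.
16 kHz > fs/2 = 10.9 kHz, folds to fs − 16 kHz = 5.8 kHz.
16 kHz > fs/2 = 10.9 kHz, folds to fs − 16 kHz = 5.8 kHz.
61.2 kHz mod fs = 17.6 kHz.
17.6 kHz > fs/2 = 10.9 kHz, folds to fs − 17.6 kHz = 4.2 kHz.
Distinct values: {4.2 kHz, 5.8 kHz} → 2.

2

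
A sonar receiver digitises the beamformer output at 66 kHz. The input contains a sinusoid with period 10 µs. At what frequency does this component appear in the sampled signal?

T = 10 µs → f = 1/T = 100 kHz.
100 kHz mod fs = 34 kHz.
34 kHz > fs/2 = 33 kHz, folds to fs − 34 kHz = 32 kHz.

32 kHz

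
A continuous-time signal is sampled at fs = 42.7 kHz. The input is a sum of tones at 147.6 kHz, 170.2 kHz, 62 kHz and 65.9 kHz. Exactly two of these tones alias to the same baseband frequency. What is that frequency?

19.5 kHz

fs/2 = 21.35 kHz.
147.6 kHz mod fs = 19.5 kHz.
19.5 kHz ≤ fs/2 = 21.35 kHz, appears at 19.5 kHz.
170.2 kHz mod fs = 42.1 kHz.
42.1 kHz > fs/2 = 21.35 kHz, folds to fs − 42.1 kHz = 0.6 kHz.
62 kHz mod fs = 19.3 kHz.
19.3 kHz ≤ fs/2 = 21.35 kHz, appears at 19.3 kHz.
65.9 kHz mod fs = 23.2 kHz.
23.2 kHz > fs/2 = 21.35 kHz, folds to fs − 23.2 kHz = 19.5 kHz.
65.9 kHz and 147.6 kHz both map to 19.5 kHz.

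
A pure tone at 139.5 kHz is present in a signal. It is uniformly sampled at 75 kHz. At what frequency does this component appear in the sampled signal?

10.5 kHz

139.5 kHz mod fs = 64.5 kHz.
64.5 kHz > fs/2 = 37.5 kHz, folds to fs − 64.5 kHz = 10.5 kHz.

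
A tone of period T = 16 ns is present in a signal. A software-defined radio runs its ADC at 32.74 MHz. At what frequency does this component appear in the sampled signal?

2.98 MHz

T = 16 ns → f = 1/T = 62.5 MHz.
62.5 MHz mod fs = 29.76 MHz.
29.76 MHz > fs/2 = 16.37 MHz, folds to fs − 29.76 MHz = 2.98 MHz.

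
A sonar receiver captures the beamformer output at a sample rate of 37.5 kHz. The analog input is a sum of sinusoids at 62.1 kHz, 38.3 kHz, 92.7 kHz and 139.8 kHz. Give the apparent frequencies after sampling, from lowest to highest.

fs/2 = 18.75 kHz.
62.1 kHz mod fs = 24.6 kHz.
24.6 kHz > fs/2 = 18.75 kHz, folds to fs − 24.6 kHz = 12.9 kHz.
38.3 kHz mod fs = 0.8 kHz.
0.8 kHz ≤ fs/2 = 18.75 kHz, appears at 0.8 kHz.
92.7 kHz mod fs = 17.7 kHz.
17.7 kHz ≤ fs/2 = 18.75 kHz, appears at 17.7 kHz.
139.8 kHz mod fs = 27.3 kHz.
27.3 kHz > fs/2 = 18.75 kHz, folds to fs − 27.3 kHz = 10.2 kHz.
Distinct values: {0.8 kHz, 10.2 kHz, 12.9 kHz, 17.7 kHz}.

0.8 kHz, 10.2 kHz, 12.9 kHz, 17.7 kHz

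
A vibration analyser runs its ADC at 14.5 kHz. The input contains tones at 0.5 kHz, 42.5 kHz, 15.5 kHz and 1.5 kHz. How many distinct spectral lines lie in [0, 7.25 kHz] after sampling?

fs/2 = 7.25 kHz.
0.5 kHz ≤ fs/2 = 7.25 kHz, passes unchanged.
42.5 kHz mod fs = 13.5 kHz.
13.5 kHz > fs/2 = 7.25 kHz, folds to fs − 13.5 kHz = 1 kHz.
15.5 kHz mod fs = 1 kHz.
1 kHz ≤ fs/2 = 7.25 kHz, appears at 1 kHz.
1.5 kHz ≤ fs/2 = 7.25 kHz, passes unchanged.
Distinct values: {0.5 kHz, 1 kHz, 1.5 kHz} → 3.

3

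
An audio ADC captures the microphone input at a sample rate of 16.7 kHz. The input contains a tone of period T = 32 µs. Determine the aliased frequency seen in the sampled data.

2.15 kHz

T = 32 µs → f = 1/T = 31.25 kHz.
31.25 kHz mod fs = 14.55 kHz.
14.55 kHz > fs/2 = 8.35 kHz, folds to fs − 14.55 kHz = 2.15 kHz.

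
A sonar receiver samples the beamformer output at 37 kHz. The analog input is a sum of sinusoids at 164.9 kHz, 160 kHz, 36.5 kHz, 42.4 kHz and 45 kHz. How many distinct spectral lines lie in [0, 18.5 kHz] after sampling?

fs/2 = 18.5 kHz.
164.9 kHz mod fs = 16.9 kHz.
16.9 kHz ≤ fs/2 = 18.5 kHz, appears at 16.9 kHz.
160 kHz mod fs = 12 kHz.
12 kHz ≤ fs/2 = 18.5 kHz, appears at 12 kHz.
36.5 kHz > fs/2 = 18.5 kHz, folds to fs − 36.5 kHz = 0.5 kHz.
42.4 kHz mod fs = 5.4 kHz.
5.4 kHz ≤ fs/2 = 18.5 kHz, appears at 5.4 kHz.
45 kHz mod fs = 8 kHz.
8 kHz ≤ fs/2 = 18.5 kHz, appears at 8 kHz.
Distinct values: {0.5 kHz, 5.4 kHz, 8 kHz, 12 kHz, 16.9 kHz} → 5.

5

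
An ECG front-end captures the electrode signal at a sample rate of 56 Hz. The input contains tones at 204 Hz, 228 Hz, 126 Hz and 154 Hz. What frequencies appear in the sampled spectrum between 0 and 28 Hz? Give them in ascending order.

fs/2 = 28 Hz.
204 Hz mod fs = 36 Hz.
36 Hz > fs/2 = 28 Hz, folds to fs − 36 Hz = 20 Hz.
228 Hz mod fs = 4 Hz.
4 Hz ≤ fs/2 = 28 Hz, appears at 4 Hz.
126 Hz mod fs = 14 Hz.
14 Hz ≤ fs/2 = 28 Hz, appears at 14 Hz.
154 Hz mod fs = 42 Hz.
42 Hz > fs/2 = 28 Hz, folds to fs − 42 Hz = 14 Hz.
Distinct values: {4 Hz, 14 Hz, 20 Hz}.

4 Hz, 14 Hz, 20 Hz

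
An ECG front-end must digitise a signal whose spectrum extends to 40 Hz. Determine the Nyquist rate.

80 Hz

Nyquist rate = 2 × 40 Hz = 80 Hz.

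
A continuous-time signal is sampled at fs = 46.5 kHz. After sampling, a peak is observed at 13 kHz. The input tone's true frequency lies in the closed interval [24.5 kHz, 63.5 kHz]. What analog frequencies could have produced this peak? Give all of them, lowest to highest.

33.5 kHz, 59.5 kHz

Frequencies that alias to 13 kHz are k·fs ± 13 kHz for integer k ≥ 0.
k=0: 13 kHz.
k=1: 33.5 kHz, 59.5 kHz.
k=2: 80 kHz, 106 kHz.
Within [24.5 kHz, 63.5 kHz]: 33.5 kHz, 59.5 kHz.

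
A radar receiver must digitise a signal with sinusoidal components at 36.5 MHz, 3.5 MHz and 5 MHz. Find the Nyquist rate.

73 MHz

Highest-frequency component: 36.5 MHz.
Nyquist rate = 2 × 36.5 MHz = 73 MHz.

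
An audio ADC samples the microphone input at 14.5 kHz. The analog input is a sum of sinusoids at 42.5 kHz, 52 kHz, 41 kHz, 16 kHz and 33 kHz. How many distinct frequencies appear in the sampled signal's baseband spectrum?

5

fs/2 = 7.25 kHz.
42.5 kHz mod fs = 13.5 kHz.
13.5 kHz > fs/2 = 7.25 kHz, folds to fs − 13.5 kHz = 1 kHz.
52 kHz mod fs = 8.5 kHz.
8.5 kHz > fs/2 = 7.25 kHz, folds to fs − 8.5 kHz = 6 kHz.
41 kHz mod fs = 12 kHz.
12 kHz > fs/2 = 7.25 kHz, folds to fs − 12 kHz = 2.5 kHz.
16 kHz mod fs = 1.5 kHz.
1.5 kHz ≤ fs/2 = 7.25 kHz, appears at 1.5 kHz.
33 kHz mod fs = 4 kHz.
4 kHz ≤ fs/2 = 7.25 kHz, appears at 4 kHz.
Distinct values: {1 kHz, 1.5 kHz, 2.5 kHz, 4 kHz, 6 kHz} → 5.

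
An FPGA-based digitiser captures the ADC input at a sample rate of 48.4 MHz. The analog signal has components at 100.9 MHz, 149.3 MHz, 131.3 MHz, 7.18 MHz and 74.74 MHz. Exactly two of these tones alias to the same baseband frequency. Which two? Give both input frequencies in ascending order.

100.9 MHz, 149.3 MHz

fs/2 = 24.2 MHz.
100.9 MHz mod fs = 4.1 MHz.
4.1 MHz ≤ fs/2 = 24.2 MHz, appears at 4.1 MHz.
149.3 MHz mod fs = 4.1 MHz.
4.1 MHz ≤ fs/2 = 24.2 MHz, appears at 4.1 MHz.
131.3 MHz mod fs = 34.5 MHz.
34.5 MHz > fs/2 = 24.2 MHz, folds to fs − 34.5 MHz = 13.9 MHz.
7.18 MHz ≤ fs/2 = 24.2 MHz, passes unchanged.
74.74 MHz mod fs = 26.34 MHz.
26.34 MHz > fs/2 = 24.2 MHz, folds to fs − 26.34 MHz = 22.06 MHz.
100.9 MHz and 149.3 MHz both map to 4.1 MHz.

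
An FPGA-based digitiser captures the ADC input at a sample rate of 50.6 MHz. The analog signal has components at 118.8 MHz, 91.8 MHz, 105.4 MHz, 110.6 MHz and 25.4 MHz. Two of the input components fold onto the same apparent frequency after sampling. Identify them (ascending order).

91.8 MHz, 110.6 MHz

fs/2 = 25.3 MHz.
118.8 MHz mod fs = 17.6 MHz.
17.6 MHz ≤ fs/2 = 25.3 MHz, appears at 17.6 MHz.
91.8 MHz mod fs = 41.2 MHz.
41.2 MHz > fs/2 = 25.3 MHz, folds to fs − 41.2 MHz = 9.4 MHz.
105.4 MHz mod fs = 4.2 MHz.
4.2 MHz ≤ fs/2 = 25.3 MHz, appears at 4.2 MHz.
110.6 MHz mod fs = 9.4 MHz.
9.4 MHz ≤ fs/2 = 25.3 MHz, appears at 9.4 MHz.
25.4 MHz > fs/2 = 25.3 MHz, folds to fs − 25.4 MHz = 25.2 MHz.
91.8 MHz and 110.6 MHz both map to 9.4 MHz.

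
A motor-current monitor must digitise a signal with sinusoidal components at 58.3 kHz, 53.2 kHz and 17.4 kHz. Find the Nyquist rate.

Highest-frequency component: 58.3 kHz.
Nyquist rate = 2 × 58.3 kHz = 116.6 kHz.

116.6 kHz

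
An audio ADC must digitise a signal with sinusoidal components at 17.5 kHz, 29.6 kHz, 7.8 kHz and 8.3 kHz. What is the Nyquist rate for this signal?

Highest-frequency component: 29.6 kHz.
Nyquist rate = 2 × 29.6 kHz = 59.2 kHz.

59.2 kHz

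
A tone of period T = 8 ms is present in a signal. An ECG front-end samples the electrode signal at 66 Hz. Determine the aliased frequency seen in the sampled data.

7 Hz

T = 8 ms → f = 1/T = 125 Hz.
125 Hz mod fs = 59 Hz.
59 Hz > fs/2 = 33 Hz, folds to fs − 59 Hz = 7 Hz.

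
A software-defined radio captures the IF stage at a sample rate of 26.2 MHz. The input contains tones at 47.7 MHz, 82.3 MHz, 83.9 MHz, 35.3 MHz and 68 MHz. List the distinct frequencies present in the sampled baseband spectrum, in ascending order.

3.7 MHz, 4.7 MHz, 5.3 MHz, 9.1 MHz, 10.6 MHz

fs/2 = 13.1 MHz.
47.7 MHz mod fs = 21.5 MHz.
21.5 MHz > fs/2 = 13.1 MHz, folds to fs − 21.5 MHz = 4.7 MHz.
82.3 MHz mod fs = 3.7 MHz.
3.7 MHz ≤ fs/2 = 13.1 MHz, appears at 3.7 MHz.
83.9 MHz mod fs = 5.3 MHz.
5.3 MHz ≤ fs/2 = 13.1 MHz, appears at 5.3 MHz.
35.3 MHz mod fs = 9.1 MHz.
9.1 MHz ≤ fs/2 = 13.1 MHz, appears at 9.1 MHz.
68 MHz mod fs = 15.6 MHz.
15.6 MHz > fs/2 = 13.1 MHz, folds to fs − 15.6 MHz = 10.6 MHz.
Distinct values: {3.7 MHz, 4.7 MHz, 5.3 MHz, 9.1 MHz, 10.6 MHz}.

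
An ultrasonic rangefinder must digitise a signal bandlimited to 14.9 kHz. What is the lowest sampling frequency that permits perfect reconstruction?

Nyquist rate = 2 × 14.9 kHz = 29.8 kHz.

29.8 kHz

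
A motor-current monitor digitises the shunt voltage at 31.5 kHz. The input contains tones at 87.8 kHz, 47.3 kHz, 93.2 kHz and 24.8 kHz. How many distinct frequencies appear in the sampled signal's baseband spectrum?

3

fs/2 = 15.75 kHz.
87.8 kHz mod fs = 24.8 kHz.
24.8 kHz > fs/2 = 15.75 kHz, folds to fs − 24.8 kHz = 6.7 kHz.
47.3 kHz mod fs = 15.8 kHz.
15.8 kHz > fs/2 = 15.75 kHz, folds to fs − 15.8 kHz = 15.7 kHz.
93.2 kHz mod fs = 30.2 kHz.
30.2 kHz > fs/2 = 15.75 kHz, folds to fs − 30.2 kHz = 1.3 kHz.
24.8 kHz > fs/2 = 15.75 kHz, folds to fs − 24.8 kHz = 6.7 kHz.
Distinct values: {1.3 kHz, 6.7 kHz, 15.7 kHz} → 3.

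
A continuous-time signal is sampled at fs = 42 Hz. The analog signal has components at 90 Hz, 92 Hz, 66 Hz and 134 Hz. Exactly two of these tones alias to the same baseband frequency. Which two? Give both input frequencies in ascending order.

fs/2 = 21 Hz.
90 Hz mod fs = 6 Hz.
6 Hz ≤ fs/2 = 21 Hz, appears at 6 Hz.
92 Hz mod fs = 8 Hz.
8 Hz ≤ fs/2 = 21 Hz, appears at 8 Hz.
66 Hz mod fs = 24 Hz.
24 Hz > fs/2 = 21 Hz, folds to fs − 24 Hz = 18 Hz.
134 Hz mod fs = 8 Hz.
8 Hz ≤ fs/2 = 21 Hz, appears at 8 Hz.
92 Hz and 134 Hz both map to 8 Hz.

92 Hz, 134 Hz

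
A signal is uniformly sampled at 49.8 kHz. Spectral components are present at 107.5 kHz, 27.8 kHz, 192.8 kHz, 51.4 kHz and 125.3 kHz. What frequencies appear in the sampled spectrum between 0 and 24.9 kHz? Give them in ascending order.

1.6 kHz, 6.4 kHz, 7.9 kHz, 22 kHz, 24.1 kHz

fs/2 = 24.9 kHz.
107.5 kHz mod fs = 7.9 kHz.
7.9 kHz ≤ fs/2 = 24.9 kHz, appears at 7.9 kHz.
27.8 kHz > fs/2 = 24.9 kHz, folds to fs − 27.8 kHz = 22 kHz.
192.8 kHz mod fs = 43.4 kHz.
43.4 kHz > fs/2 = 24.9 kHz, folds to fs − 43.4 kHz = 6.4 kHz.
51.4 kHz mod fs = 1.6 kHz.
1.6 kHz ≤ fs/2 = 24.9 kHz, appears at 1.6 kHz.
125.3 kHz mod fs = 25.7 kHz.
25.7 kHz > fs/2 = 24.9 kHz, folds to fs − 25.7 kHz = 24.1 kHz.
Distinct values: {1.6 kHz, 6.4 kHz, 7.9 kHz, 22 kHz, 24.1 kHz}.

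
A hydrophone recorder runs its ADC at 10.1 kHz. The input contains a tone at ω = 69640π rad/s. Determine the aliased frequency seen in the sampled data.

ω = 69640π rad/s → f = ω/(2π) = 34820 Hz = 34.82 kHz.
34.82 kHz mod fs = 4.52 kHz.
4.52 kHz ≤ fs/2 = 5.05 kHz, appears at 4.52 kHz.

4.52 kHz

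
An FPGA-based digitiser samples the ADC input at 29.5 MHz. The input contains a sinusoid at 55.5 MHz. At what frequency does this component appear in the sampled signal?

3.5 MHz

55.5 MHz mod fs = 26 MHz.
26 MHz > fs/2 = 14.75 MHz, folds to fs − 26 MHz = 3.5 MHz.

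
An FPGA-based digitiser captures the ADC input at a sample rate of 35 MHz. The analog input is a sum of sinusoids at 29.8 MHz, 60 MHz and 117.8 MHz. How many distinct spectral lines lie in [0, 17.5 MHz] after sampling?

3

fs/2 = 17.5 MHz.
29.8 MHz > fs/2 = 17.5 MHz, folds to fs − 29.8 MHz = 5.2 MHz.
60 MHz mod fs = 25 MHz.
25 MHz > fs/2 = 17.5 MHz, folds to fs − 25 MHz = 10 MHz.
117.8 MHz mod fs = 12.8 MHz.
12.8 MHz ≤ fs/2 = 17.5 MHz, appears at 12.8 MHz.
Distinct values: {5.2 MHz, 10 MHz, 12.8 MHz} → 3.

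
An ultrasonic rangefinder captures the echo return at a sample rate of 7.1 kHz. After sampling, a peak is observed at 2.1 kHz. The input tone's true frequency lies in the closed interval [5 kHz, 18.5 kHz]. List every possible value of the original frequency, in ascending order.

5 kHz, 9.2 kHz, 12.1 kHz, 16.3 kHz

Frequencies that alias to 2.1 kHz are k·fs ± 2.1 kHz for integer k ≥ 0.
k=0: 2.1 kHz.
k=1: 5 kHz, 9.2 kHz.
k=2: 12.1 kHz, 16.3 kHz.
k=3: 19.2 kHz, 23.4 kHz.
Within [5 kHz, 18.5 kHz]: 5 kHz, 9.2 kHz, 12.1 kHz, 16.3 kHz.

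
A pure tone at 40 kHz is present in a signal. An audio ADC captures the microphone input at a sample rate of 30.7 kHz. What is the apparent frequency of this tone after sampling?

9.3 kHz

40 kHz mod fs = 9.3 kHz.
9.3 kHz ≤ fs/2 = 15.35 kHz, appears at 9.3 kHz.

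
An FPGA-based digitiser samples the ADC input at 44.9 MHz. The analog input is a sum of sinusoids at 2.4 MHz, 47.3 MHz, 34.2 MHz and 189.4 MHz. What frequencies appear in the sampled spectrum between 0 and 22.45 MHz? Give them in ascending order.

2.4 MHz, 9.8 MHz, 10.7 MHz

fs/2 = 22.45 MHz.
2.4 MHz ≤ fs/2 = 22.45 MHz, passes unchanged.
47.3 MHz mod fs = 2.4 MHz.
2.4 MHz ≤ fs/2 = 22.45 MHz, appears at 2.4 MHz.
34.2 MHz > fs/2 = 22.45 MHz, folds to fs − 34.2 MHz = 10.7 MHz.
189.4 MHz mod fs = 9.8 MHz.
9.8 MHz ≤ fs/2 = 22.45 MHz, appears at 9.8 MHz.
Distinct values: {2.4 MHz, 9.8 MHz, 10.7 MHz}.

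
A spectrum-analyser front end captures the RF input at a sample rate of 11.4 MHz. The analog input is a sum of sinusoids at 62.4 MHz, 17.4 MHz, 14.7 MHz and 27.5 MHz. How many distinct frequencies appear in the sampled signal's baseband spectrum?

3

fs/2 = 5.7 MHz.
62.4 MHz mod fs = 5.4 MHz.
5.4 MHz ≤ fs/2 = 5.7 MHz, appears at 5.4 MHz.
17.4 MHz mod fs = 6 MHz.
6 MHz > fs/2 = 5.7 MHz, folds to fs − 6 MHz = 5.4 MHz.
14.7 MHz mod fs = 3.3 MHz.
3.3 MHz ≤ fs/2 = 5.7 MHz, appears at 3.3 MHz.
27.5 MHz mod fs = 4.7 MHz.
4.7 MHz ≤ fs/2 = 5.7 MHz, appears at 4.7 MHz.
Distinct values: {3.3 MHz, 4.7 MHz, 5.4 MHz} → 3.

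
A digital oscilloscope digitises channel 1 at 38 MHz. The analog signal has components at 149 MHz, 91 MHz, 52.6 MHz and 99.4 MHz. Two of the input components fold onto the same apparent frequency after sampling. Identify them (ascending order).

52.6 MHz, 99.4 MHz

fs/2 = 19 MHz.
149 MHz mod fs = 35 MHz.
35 MHz > fs/2 = 19 MHz, folds to fs − 35 MHz = 3 MHz.
91 MHz mod fs = 15 MHz.
15 MHz ≤ fs/2 = 19 MHz, appears at 15 MHz.
52.6 MHz mod fs = 14.6 MHz.
14.6 MHz ≤ fs/2 = 19 MHz, appears at 14.6 MHz.
99.4 MHz mod fs = 23.4 MHz.
23.4 MHz > fs/2 = 19 MHz, folds to fs − 23.4 MHz = 14.6 MHz.
52.6 MHz and 99.4 MHz both map to 14.6 MHz.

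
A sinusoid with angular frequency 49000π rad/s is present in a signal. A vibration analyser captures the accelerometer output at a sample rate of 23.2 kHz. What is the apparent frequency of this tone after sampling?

ω = 49000π rad/s → f = ω/(2π) = 24500 Hz = 24.5 kHz.
24.5 kHz mod fs = 1.3 kHz.
1.3 kHz ≤ fs/2 = 11.6 kHz, appears at 1.3 kHz.

1.3 kHz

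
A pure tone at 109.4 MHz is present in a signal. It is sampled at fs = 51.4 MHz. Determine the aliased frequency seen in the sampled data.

109.4 MHz mod fs = 6.6 MHz.
6.6 MHz ≤ fs/2 = 25.7 MHz, appears at 6.6 MHz.

6.6 MHz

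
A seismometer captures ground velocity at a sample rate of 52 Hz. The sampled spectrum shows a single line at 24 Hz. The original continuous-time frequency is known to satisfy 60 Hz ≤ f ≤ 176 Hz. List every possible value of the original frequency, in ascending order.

Frequencies that alias to 24 Hz are k·fs ± 24 Hz for integer k ≥ 0.
k=0: 24 Hz.
k=1: 28 Hz, 76 Hz.
k=2: 80 Hz, 128 Hz.
k=3: 132 Hz, 180 Hz.
k=4: 184 Hz, 232 Hz.
Within [60 Hz, 176 Hz]: 76 Hz, 80 Hz, 128 Hz, 132 Hz.

76 Hz, 80 Hz, 128 Hz, 132 Hz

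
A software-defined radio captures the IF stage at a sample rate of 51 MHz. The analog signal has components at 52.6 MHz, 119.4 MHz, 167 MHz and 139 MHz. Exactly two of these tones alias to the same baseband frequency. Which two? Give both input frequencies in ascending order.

fs/2 = 25.5 MHz.
52.6 MHz mod fs = 1.6 MHz.
1.6 MHz ≤ fs/2 = 25.5 MHz, appears at 1.6 MHz.
119.4 MHz mod fs = 17.4 MHz.
17.4 MHz ≤ fs/2 = 25.5 MHz, appears at 17.4 MHz.
167 MHz mod fs = 14 MHz.
14 MHz ≤ fs/2 = 25.5 MHz, appears at 14 MHz.
139 MHz mod fs = 37 MHz.
37 MHz > fs/2 = 25.5 MHz, folds to fs − 37 MHz = 14 MHz.
139 MHz and 167 MHz both map to 14 MHz.

139 MHz, 167 MHz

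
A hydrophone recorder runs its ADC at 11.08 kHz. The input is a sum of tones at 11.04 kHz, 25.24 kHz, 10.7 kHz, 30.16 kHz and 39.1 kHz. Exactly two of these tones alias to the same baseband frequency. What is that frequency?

3.08 kHz

fs/2 = 5.54 kHz.
11.04 kHz > fs/2 = 5.54 kHz, folds to fs − 11.04 kHz = 0.04 kHz.
25.24 kHz mod fs = 3.08 kHz.
3.08 kHz ≤ fs/2 = 5.54 kHz, appears at 3.08 kHz.
10.7 kHz > fs/2 = 5.54 kHz, folds to fs − 10.7 kHz = 0.38 kHz.
30.16 kHz mod fs = 8 kHz.
8 kHz > fs/2 = 5.54 kHz, folds to fs − 8 kHz = 3.08 kHz.
39.1 kHz mod fs = 5.86 kHz.
5.86 kHz > fs/2 = 5.54 kHz, folds to fs − 5.86 kHz = 5.22 kHz.
25.24 kHz and 30.16 kHz both map to 3.08 kHz.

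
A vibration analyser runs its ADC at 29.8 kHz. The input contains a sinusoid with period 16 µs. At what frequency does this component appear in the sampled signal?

2.9 kHz

T = 16 µs → f = 1/T = 62.5 kHz.
62.5 kHz mod fs = 2.9 kHz.
2.9 kHz ≤ fs/2 = 14.9 kHz, appears at 2.9 kHz.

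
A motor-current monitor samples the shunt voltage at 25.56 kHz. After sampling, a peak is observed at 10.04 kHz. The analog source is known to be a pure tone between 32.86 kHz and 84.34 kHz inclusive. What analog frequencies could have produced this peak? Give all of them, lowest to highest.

35.6 kHz, 41.08 kHz, 61.16 kHz, 66.64 kHz

Frequencies that alias to 10.04 kHz are k·fs ± 10.04 kHz for integer k ≥ 0.
k=0: 10.04 kHz.
k=1: 15.52 kHz, 35.6 kHz.
k=2: 41.08 kHz, 61.16 kHz.
k=3: 66.64 kHz, 86.72 kHz.
k=4: 92.2 kHz, 112.28 kHz.
Within [32.86 kHz, 84.34 kHz]: 35.6 kHz, 41.08 kHz, 61.16 kHz, 66.64 kHz.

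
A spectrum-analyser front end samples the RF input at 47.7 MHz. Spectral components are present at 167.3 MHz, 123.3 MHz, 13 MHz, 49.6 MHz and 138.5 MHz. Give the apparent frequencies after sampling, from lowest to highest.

1.9 MHz, 4.6 MHz, 13 MHz, 19.8 MHz, 23.5 MHz

fs/2 = 23.85 MHz.
167.3 MHz mod fs = 24.2 MHz.
24.2 MHz > fs/2 = 23.85 MHz, folds to fs − 24.2 MHz = 23.5 MHz.
123.3 MHz mod fs = 27.9 MHz.
27.9 MHz > fs/2 = 23.85 MHz, folds to fs − 27.9 MHz = 19.8 MHz.
13 MHz ≤ fs/2 = 23.85 MHz, passes unchanged.
49.6 MHz mod fs = 1.9 MHz.
1.9 MHz ≤ fs/2 = 23.85 MHz, appears at 1.9 MHz.
138.5 MHz mod fs = 43.1 MHz.
43.1 MHz > fs/2 = 23.85 MHz, folds to fs − 43.1 MHz = 4.6 MHz.
Distinct values: {1.9 MHz, 4.6 MHz, 13 MHz, 19.8 MHz, 23.5 MHz}.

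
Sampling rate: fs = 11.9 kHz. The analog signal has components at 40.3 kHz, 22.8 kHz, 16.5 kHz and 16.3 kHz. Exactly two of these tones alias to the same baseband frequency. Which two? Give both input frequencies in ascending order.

fs/2 = 5.95 kHz.
40.3 kHz mod fs = 4.6 kHz.
4.6 kHz ≤ fs/2 = 5.95 kHz, appears at 4.6 kHz.
22.8 kHz mod fs = 10.9 kHz.
10.9 kHz > fs/2 = 5.95 kHz, folds to fs − 10.9 kHz = 1 kHz.
16.5 kHz mod fs = 4.6 kHz.
4.6 kHz ≤ fs/2 = 5.95 kHz, appears at 4.6 kHz.
16.3 kHz mod fs = 4.4 kHz.
4.4 kHz ≤ fs/2 = 5.95 kHz, appears at 4.4 kHz.
16.5 kHz and 40.3 kHz both map to 4.6 kHz.

16.5 kHz, 40.3 kHz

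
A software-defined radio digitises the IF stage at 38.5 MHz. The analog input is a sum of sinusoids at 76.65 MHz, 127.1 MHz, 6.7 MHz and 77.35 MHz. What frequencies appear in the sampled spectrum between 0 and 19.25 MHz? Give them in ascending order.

fs/2 = 19.25 MHz.
76.65 MHz mod fs = 38.15 MHz.
38.15 MHz > fs/2 = 19.25 MHz, folds to fs − 38.15 MHz = 0.35 MHz.
127.1 MHz mod fs = 11.6 MHz.
11.6 MHz ≤ fs/2 = 19.25 MHz, appears at 11.6 MHz.
6.7 MHz ≤ fs/2 = 19.25 MHz, passes unchanged.
77.35 MHz mod fs = 0.35 MHz.
0.35 MHz ≤ fs/2 = 19.25 MHz, appears at 0.35 MHz.
Distinct values: {0.35 MHz, 6.7 MHz, 11.6 MHz}.

0.35 MHz, 6.7 MHz, 11.6 MHz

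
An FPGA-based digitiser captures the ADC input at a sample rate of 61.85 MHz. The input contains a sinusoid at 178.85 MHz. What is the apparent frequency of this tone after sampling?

178.85 MHz mod fs = 55.15 MHz.
55.15 MHz > fs/2 = 30.925 MHz, folds to fs − 55.15 MHz = 6.7 MHz.

6.7 MHz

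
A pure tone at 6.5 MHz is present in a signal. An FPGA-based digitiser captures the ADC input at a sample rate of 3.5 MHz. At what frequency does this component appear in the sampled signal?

6.5 MHz mod fs = 3 MHz.
3 MHz > fs/2 = 1.75 MHz, folds to fs − 3 MHz = 0.5 MHz.

0.5 MHz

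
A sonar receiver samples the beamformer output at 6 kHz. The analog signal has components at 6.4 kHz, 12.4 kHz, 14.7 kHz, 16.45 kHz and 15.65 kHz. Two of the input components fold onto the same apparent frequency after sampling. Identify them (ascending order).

6.4 kHz, 12.4 kHz

fs/2 = 3 kHz.
6.4 kHz mod fs = 0.4 kHz.
0.4 kHz ≤ fs/2 = 3 kHz, appears at 0.4 kHz.
12.4 kHz mod fs = 0.4 kHz.
0.4 kHz ≤ fs/2 = 3 kHz, appears at 0.4 kHz.
14.7 kHz mod fs = 2.7 kHz.
2.7 kHz ≤ fs/2 = 3 kHz, appears at 2.7 kHz.
16.45 kHz mod fs = 4.45 kHz.
4.45 kHz > fs/2 = 3 kHz, folds to fs − 4.45 kHz = 1.55 kHz.
15.65 kHz mod fs = 3.65 kHz.
3.65 kHz > fs/2 = 3 kHz, folds to fs − 3.65 kHz = 2.35 kHz.
6.4 kHz and 12.4 kHz both map to 0.4 kHz.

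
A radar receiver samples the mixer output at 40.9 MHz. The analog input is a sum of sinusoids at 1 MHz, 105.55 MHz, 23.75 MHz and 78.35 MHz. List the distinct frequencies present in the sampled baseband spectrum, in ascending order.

fs/2 = 20.45 MHz.
1 MHz ≤ fs/2 = 20.45 MHz, passes unchanged.
105.55 MHz mod fs = 23.75 MHz.
23.75 MHz > fs/2 = 20.45 MHz, folds to fs − 23.75 MHz = 17.15 MHz.
23.75 MHz > fs/2 = 20.45 MHz, folds to fs − 23.75 MHz = 17.15 MHz.
78.35 MHz mod fs = 37.45 MHz.
37.45 MHz > fs/2 = 20.45 MHz, folds to fs − 37.45 MHz = 3.45 MHz.
Distinct values: {1 MHz, 3.45 MHz, 17.15 MHz}.

1 MHz, 3.45 MHz, 17.15 MHz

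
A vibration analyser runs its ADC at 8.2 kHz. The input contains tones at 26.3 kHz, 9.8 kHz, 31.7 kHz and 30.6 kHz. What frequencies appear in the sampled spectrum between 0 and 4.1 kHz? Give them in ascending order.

1.1 kHz, 1.6 kHz, 1.7 kHz, 2.2 kHz

fs/2 = 4.1 kHz.
26.3 kHz mod fs = 1.7 kHz.
1.7 kHz ≤ fs/2 = 4.1 kHz, appears at 1.7 kHz.
9.8 kHz mod fs = 1.6 kHz.
1.6 kHz ≤ fs/2 = 4.1 kHz, appears at 1.6 kHz.
31.7 kHz mod fs = 7.1 kHz.
7.1 kHz > fs/2 = 4.1 kHz, folds to fs − 7.1 kHz = 1.1 kHz.
30.6 kHz mod fs = 6 kHz.
6 kHz > fs/2 = 4.1 kHz, folds to fs − 6 kHz = 2.2 kHz.
Distinct values: {1.1 kHz, 1.6 kHz, 1.7 kHz, 2.2 kHz}.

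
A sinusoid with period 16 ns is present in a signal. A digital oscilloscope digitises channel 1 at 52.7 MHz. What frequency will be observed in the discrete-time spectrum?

9.8 MHz

T = 16 ns → f = 1/T = 62.5 MHz.
62.5 MHz mod fs = 9.8 MHz.
9.8 MHz ≤ fs/2 = 26.35 MHz, appears at 9.8 MHz.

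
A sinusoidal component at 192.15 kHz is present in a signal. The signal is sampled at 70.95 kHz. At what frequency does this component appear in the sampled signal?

192.15 kHz mod fs = 50.25 kHz.
50.25 kHz > fs/2 = 35.475 kHz, folds to fs − 50.25 kHz = 20.7 kHz.

20.7 kHz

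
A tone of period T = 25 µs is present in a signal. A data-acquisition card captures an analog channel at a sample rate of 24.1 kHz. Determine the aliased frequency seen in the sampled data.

T = 25 µs → f = 1/T = 40 kHz.
40 kHz mod fs = 15.9 kHz.
15.9 kHz > fs/2 = 12.05 kHz, folds to fs − 15.9 kHz = 8.2 kHz.

8.2 kHz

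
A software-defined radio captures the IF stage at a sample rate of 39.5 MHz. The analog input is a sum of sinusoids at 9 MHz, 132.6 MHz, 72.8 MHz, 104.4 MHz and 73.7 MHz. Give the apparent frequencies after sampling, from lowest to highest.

fs/2 = 19.75 MHz.
9 MHz ≤ fs/2 = 19.75 MHz, passes unchanged.
132.6 MHz mod fs = 14.1 MHz.
14.1 MHz ≤ fs/2 = 19.75 MHz, appears at 14.1 MHz.
72.8 MHz mod fs = 33.3 MHz.
33.3 MHz > fs/2 = 19.75 MHz, folds to fs − 33.3 MHz = 6.2 MHz.
104.4 MHz mod fs = 25.4 MHz.
25.4 MHz > fs/2 = 19.75 MHz, folds to fs − 25.4 MHz = 14.1 MHz.
73.7 MHz mod fs = 34.2 MHz.
34.2 MHz > fs/2 = 19.75 MHz, folds to fs − 34.2 MHz = 5.3 MHz.
Distinct values: {5.3 MHz, 6.2 MHz, 9 MHz, 14.1 MHz}.

5.3 MHz, 6.2 MHz, 9 MHz, 14.1 MHz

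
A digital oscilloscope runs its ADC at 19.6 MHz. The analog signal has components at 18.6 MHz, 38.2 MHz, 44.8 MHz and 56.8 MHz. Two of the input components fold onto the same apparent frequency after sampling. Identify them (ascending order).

fs/2 = 9.8 MHz.
18.6 MHz > fs/2 = 9.8 MHz, folds to fs − 18.6 MHz = 1 MHz.
38.2 MHz mod fs = 18.6 MHz.
18.6 MHz > fs/2 = 9.8 MHz, folds to fs − 18.6 MHz = 1 MHz.
44.8 MHz mod fs = 5.6 MHz.
5.6 MHz ≤ fs/2 = 9.8 MHz, appears at 5.6 MHz.
56.8 MHz mod fs = 17.6 MHz.
17.6 MHz > fs/2 = 9.8 MHz, folds to fs − 17.6 MHz = 2 MHz.
18.6 MHz and 38.2 MHz both map to 1 MHz.

18.6 MHz, 38.2 MHz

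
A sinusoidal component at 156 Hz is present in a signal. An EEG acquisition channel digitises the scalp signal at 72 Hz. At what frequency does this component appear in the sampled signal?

12 Hz

156 Hz mod fs = 12 Hz.
12 Hz ≤ fs/2 = 36 Hz, appears at 12 Hz.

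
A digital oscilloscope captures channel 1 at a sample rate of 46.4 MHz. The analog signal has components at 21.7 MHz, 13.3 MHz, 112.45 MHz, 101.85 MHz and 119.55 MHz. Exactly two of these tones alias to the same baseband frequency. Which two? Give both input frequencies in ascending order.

112.45 MHz, 119.55 MHz

fs/2 = 23.2 MHz.
21.7 MHz ≤ fs/2 = 23.2 MHz, passes unchanged.
13.3 MHz ≤ fs/2 = 23.2 MHz, passes unchanged.
112.45 MHz mod fs = 19.65 MHz.
19.65 MHz ≤ fs/2 = 23.2 MHz, appears at 19.65 MHz.
101.85 MHz mod fs = 9.05 MHz.
9.05 MHz ≤ fs/2 = 23.2 MHz, appears at 9.05 MHz.
119.55 MHz mod fs = 26.75 MHz.
26.75 MHz > fs/2 = 23.2 MHz, folds to fs − 26.75 MHz = 19.65 MHz.
112.45 MHz and 119.55 MHz both map to 19.65 MHz.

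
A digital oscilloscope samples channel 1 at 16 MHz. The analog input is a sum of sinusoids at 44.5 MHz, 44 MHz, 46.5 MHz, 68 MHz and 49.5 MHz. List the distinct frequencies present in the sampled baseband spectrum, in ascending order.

1.5 MHz, 3.5 MHz, 4 MHz

fs/2 = 8 MHz.
44.5 MHz mod fs = 12.5 MHz.
12.5 MHz > fs/2 = 8 MHz, folds to fs − 12.5 MHz = 3.5 MHz.
44 MHz mod fs = 12 MHz.
12 MHz > fs/2 = 8 MHz, folds to fs − 12 MHz = 4 MHz.
46.5 MHz mod fs = 14.5 MHz.
14.5 MHz > fs/2 = 8 MHz, folds to fs − 14.5 MHz = 1.5 MHz.
68 MHz mod fs = 4 MHz.
4 MHz ≤ fs/2 = 8 MHz, appears at 4 MHz.
49.5 MHz mod fs = 1.5 MHz.
1.5 MHz ≤ fs/2 = 8 MHz, appears at 1.5 MHz.
Distinct values: {1.5 MHz, 3.5 MHz, 4 MHz}.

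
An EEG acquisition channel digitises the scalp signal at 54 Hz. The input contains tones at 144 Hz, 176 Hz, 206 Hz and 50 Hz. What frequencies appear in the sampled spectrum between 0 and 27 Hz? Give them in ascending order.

fs/2 = 27 Hz.
144 Hz mod fs = 36 Hz.
36 Hz > fs/2 = 27 Hz, folds to fs − 36 Hz = 18 Hz.
176 Hz mod fs = 14 Hz.
14 Hz ≤ fs/2 = 27 Hz, appears at 14 Hz.
206 Hz mod fs = 44 Hz.
44 Hz > fs/2 = 27 Hz, folds to fs − 44 Hz = 10 Hz.
50 Hz > fs/2 = 27 Hz, folds to fs − 50 Hz = 4 Hz.
Distinct values: {4 Hz, 10 Hz, 14 Hz, 18 Hz}.

4 Hz, 10 Hz, 14 Hz, 18 Hz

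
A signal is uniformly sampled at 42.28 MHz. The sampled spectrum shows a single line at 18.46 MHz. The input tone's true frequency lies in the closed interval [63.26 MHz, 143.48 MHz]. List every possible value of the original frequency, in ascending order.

Frequencies that alias to 18.46 MHz are k·fs ± 18.46 MHz for integer k ≥ 0.
k=0: 18.46 MHz.
k=1: 23.82 MHz, 60.74 MHz.
k=2: 66.1 MHz, 103.02 MHz.
k=3: 108.38 MHz, 145.3 MHz.
k=4: 150.66 MHz, 187.58 MHz.
Within [63.26 MHz, 143.48 MHz]: 66.1 MHz, 103.02 MHz, 108.38 MHz.

66.1 MHz, 103.02 MHz, 108.38 MHz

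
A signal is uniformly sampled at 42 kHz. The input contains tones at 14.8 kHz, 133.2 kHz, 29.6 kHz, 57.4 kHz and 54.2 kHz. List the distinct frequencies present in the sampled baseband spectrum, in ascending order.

7.2 kHz, 12.2 kHz, 12.4 kHz, 14.8 kHz, 15.4 kHz

fs/2 = 21 kHz.
14.8 kHz ≤ fs/2 = 21 kHz, passes unchanged.
133.2 kHz mod fs = 7.2 kHz.
7.2 kHz ≤ fs/2 = 21 kHz, appears at 7.2 kHz.
29.6 kHz > fs/2 = 21 kHz, folds to fs − 29.6 kHz = 12.4 kHz.
57.4 kHz mod fs = 15.4 kHz.
15.4 kHz ≤ fs/2 = 21 kHz, appears at 15.4 kHz.
54.2 kHz mod fs = 12.2 kHz.
12.2 kHz ≤ fs/2 = 21 kHz, appears at 12.2 kHz.
Distinct values: {7.2 kHz, 12.2 kHz, 12.4 kHz, 14.8 kHz, 15.4 kHz}.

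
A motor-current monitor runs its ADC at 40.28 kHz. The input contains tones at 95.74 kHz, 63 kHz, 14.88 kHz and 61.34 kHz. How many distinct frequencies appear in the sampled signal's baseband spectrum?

fs/2 = 20.14 kHz.
95.74 kHz mod fs = 15.18 kHz.
15.18 kHz ≤ fs/2 = 20.14 kHz, appears at 15.18 kHz.
63 kHz mod fs = 22.72 kHz.
22.72 kHz > fs/2 = 20.14 kHz, folds to fs − 22.72 kHz = 17.56 kHz.
14.88 kHz ≤ fs/2 = 20.14 kHz, passes unchanged.
61.34 kHz mod fs = 21.06 kHz.
21.06 kHz > fs/2 = 20.14 kHz, folds to fs − 21.06 kHz = 19.22 kHz.
Distinct values: {14.88 kHz, 15.18 kHz, 17.56 kHz, 19.22 kHz} → 4.

4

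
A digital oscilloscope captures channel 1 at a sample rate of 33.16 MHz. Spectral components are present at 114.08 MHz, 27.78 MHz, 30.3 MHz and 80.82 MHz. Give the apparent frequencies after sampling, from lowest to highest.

2.86 MHz, 5.38 MHz, 14.5 MHz, 14.6 MHz

fs/2 = 16.58 MHz.
114.08 MHz mod fs = 14.6 MHz.
14.6 MHz ≤ fs/2 = 16.58 MHz, appears at 14.6 MHz.
27.78 MHz > fs/2 = 16.58 MHz, folds to fs − 27.78 MHz = 5.38 MHz.
30.3 MHz > fs/2 = 16.58 MHz, folds to fs − 30.3 MHz = 2.86 MHz.
80.82 MHz mod fs = 14.5 MHz.
14.5 MHz ≤ fs/2 = 16.58 MHz, appears at 14.5 MHz.
Distinct values: {2.86 MHz, 5.38 MHz, 14.5 MHz, 14.6 MHz}.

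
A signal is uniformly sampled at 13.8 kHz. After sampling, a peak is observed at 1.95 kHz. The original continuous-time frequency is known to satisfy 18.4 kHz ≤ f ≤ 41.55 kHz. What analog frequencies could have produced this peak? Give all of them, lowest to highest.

Frequencies that alias to 1.95 kHz are k·fs ± 1.95 kHz for integer k ≥ 0.
k=0: 1.95 kHz.
k=1: 11.85 kHz, 15.75 kHz.
k=2: 25.65 kHz, 29.55 kHz.
k=3: 39.45 kHz, 43.35 kHz.
k=4: 53.25 kHz, 57.15 kHz.
Within [18.4 kHz, 41.55 kHz]: 25.65 kHz, 29.55 kHz, 39.45 kHz.

25.65 kHz, 29.55 kHz, 39.45 kHz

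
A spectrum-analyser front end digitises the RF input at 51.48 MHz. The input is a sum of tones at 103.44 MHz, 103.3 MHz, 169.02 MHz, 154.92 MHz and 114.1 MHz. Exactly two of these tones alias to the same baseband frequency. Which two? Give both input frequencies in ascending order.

fs/2 = 25.74 MHz.
103.44 MHz mod fs = 0.48 MHz.
0.48 MHz ≤ fs/2 = 25.74 MHz, appears at 0.48 MHz.
103.3 MHz mod fs = 0.34 MHz.
0.34 MHz ≤ fs/2 = 25.74 MHz, appears at 0.34 MHz.
169.02 MHz mod fs = 14.58 MHz.
14.58 MHz ≤ fs/2 = 25.74 MHz, appears at 14.58 MHz.
154.92 MHz mod fs = 0.48 MHz.
0.48 MHz ≤ fs/2 = 25.74 MHz, appears at 0.48 MHz.
114.1 MHz mod fs = 11.14 MHz.
11.14 MHz ≤ fs/2 = 25.74 MHz, appears at 11.14 MHz.
103.44 MHz and 154.92 MHz both map to 0.48 MHz.

103.44 MHz, 154.92 MHz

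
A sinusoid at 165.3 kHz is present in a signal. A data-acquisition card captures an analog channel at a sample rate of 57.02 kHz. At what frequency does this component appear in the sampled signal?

5.76 kHz

165.3 kHz mod fs = 51.26 kHz.
51.26 kHz > fs/2 = 28.51 kHz, folds to fs − 51.26 kHz = 5.76 kHz.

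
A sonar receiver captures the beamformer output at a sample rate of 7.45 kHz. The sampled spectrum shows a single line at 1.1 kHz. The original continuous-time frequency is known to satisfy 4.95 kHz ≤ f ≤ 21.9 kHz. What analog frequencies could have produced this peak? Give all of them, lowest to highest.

Frequencies that alias to 1.1 kHz are k·fs ± 1.1 kHz for integer k ≥ 0.
k=0: 1.1 kHz.
k=1: 6.35 kHz, 8.55 kHz.
k=2: 13.8 kHz, 16 kHz.
k=3: 21.25 kHz, 23.45 kHz.
k=4: 28.7 kHz, 30.9 kHz.
Within [4.95 kHz, 21.9 kHz]: 6.35 kHz, 8.55 kHz, 13.8 kHz, 16 kHz, 21.25 kHz.

6.35 kHz, 8.55 kHz, 13.8 kHz, 16 kHz, 21.25 kHz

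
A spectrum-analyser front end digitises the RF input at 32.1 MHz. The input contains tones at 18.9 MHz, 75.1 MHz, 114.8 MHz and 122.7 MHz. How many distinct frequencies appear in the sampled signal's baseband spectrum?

4

fs/2 = 16.05 MHz.
18.9 MHz > fs/2 = 16.05 MHz, folds to fs − 18.9 MHz = 13.2 MHz.
75.1 MHz mod fs = 10.9 MHz.
10.9 MHz ≤ fs/2 = 16.05 MHz, appears at 10.9 MHz.
114.8 MHz mod fs = 18.5 MHz.
18.5 MHz > fs/2 = 16.05 MHz, folds to fs − 18.5 MHz = 13.6 MHz.
122.7 MHz mod fs = 26.4 MHz.
26.4 MHz > fs/2 = 16.05 MHz, folds to fs − 26.4 MHz = 5.7 MHz.
Distinct values: {5.7 MHz, 10.9 MHz, 13.2 MHz, 13.6 MHz} → 4.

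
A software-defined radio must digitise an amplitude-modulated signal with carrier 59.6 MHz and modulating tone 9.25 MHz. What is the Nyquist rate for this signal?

AM sidebands sit at fc ± fm = 50.35 MHz and 68.85 MHz.
Highest-frequency component: 68.85 MHz.
Nyquist rate = 2 × 68.85 MHz = 137.7 MHz.

137.7 MHz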